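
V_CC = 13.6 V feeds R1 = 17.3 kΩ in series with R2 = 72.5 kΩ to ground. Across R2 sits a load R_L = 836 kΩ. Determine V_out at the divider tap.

First combine the lower leg with the load: R2 ‖ R_L = 66.71 kΩ.
Then V_out = V_CC · R2'/(R1 + R2') = 13.6 × 66.71/84.01 = 10.80 V.

V_out ≈ 10.8 V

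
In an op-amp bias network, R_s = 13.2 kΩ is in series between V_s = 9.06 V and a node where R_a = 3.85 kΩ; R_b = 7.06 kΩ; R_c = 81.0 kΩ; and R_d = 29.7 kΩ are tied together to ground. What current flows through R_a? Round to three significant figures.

I ≈ 0.341 mA

Parallel bank: R_p = 1/(1/3.85 + 1/7.06 + 1/81.0 + 1/29.7) = 2.235 kΩ.
V_A by voltage divider: V_A = 9.06 × 2.235/(13.2 + 2.235) = 1.312 V.
I(R_a) = V_A / R_a = 1.312/3.85 = 0.3408 mA.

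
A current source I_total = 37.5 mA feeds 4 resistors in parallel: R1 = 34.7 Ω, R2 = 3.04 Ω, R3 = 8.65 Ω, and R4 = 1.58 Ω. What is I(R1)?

I ≈ 0.977 mA

Conductances: ΣG = 1/34.7 + 1/3.04 + 1/8.65 + 1/1.58 = 1.106 (1/Ω).
R1 takes the fraction G_k/ΣG = 0.02882/1.106 = 0.02605, so I = 37.5 × 0.02605 = 0.9769 mA.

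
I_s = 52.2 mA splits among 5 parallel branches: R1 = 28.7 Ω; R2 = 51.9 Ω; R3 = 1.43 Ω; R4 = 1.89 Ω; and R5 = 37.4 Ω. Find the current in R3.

I ≈ 27.9 mA

Total conductance ΣG = 1/28.7 + 1/51.9 + 1/1.43 + 1/1.89 + 1/37.4 = 1.309 (units of 1/Ω).
By the current-divider rule, I = I_s · G_k/ΣG = 52.2 × 0.5341 = 27.88 mA.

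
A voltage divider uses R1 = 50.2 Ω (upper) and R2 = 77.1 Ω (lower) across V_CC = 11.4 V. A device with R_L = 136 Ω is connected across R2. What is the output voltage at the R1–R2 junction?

V_out ≈ 5.64 V

First combine the lower leg with the load: R2 ‖ R_L = 49.21 Ω.
Voltage divider with the loaded lower leg: V_out = 11.4 × 49.21/(50.2 + 49.21) = 11.4 × 0.4950 = 5.643 V.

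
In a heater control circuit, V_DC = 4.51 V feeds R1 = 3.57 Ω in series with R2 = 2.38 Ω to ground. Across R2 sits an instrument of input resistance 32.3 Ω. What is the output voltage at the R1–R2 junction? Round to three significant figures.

The load sits in parallel with R2, giving an effective lower resistance R2' = R2·R_L/(R2+R_L) = 2.217 Ω.
Voltage divider with the loaded lower leg: V_out = 4.51 × 2.217/(3.57 + 2.217) = 4.51 × 0.3831 = 1.728 V.

V_out ≈ 1.73 V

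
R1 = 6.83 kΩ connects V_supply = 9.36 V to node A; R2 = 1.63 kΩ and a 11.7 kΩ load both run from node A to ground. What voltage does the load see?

First combine the lower leg with the load: R2 ‖ R_L = 1.431 kΩ.
Now apply the divider: V_out = 9.36 × 0.1732 = 1.621 V.

V_out ≈ 1.62 V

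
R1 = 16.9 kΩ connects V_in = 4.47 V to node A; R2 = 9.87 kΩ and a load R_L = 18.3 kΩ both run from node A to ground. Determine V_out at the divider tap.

First combine the lower leg with the load: R2 ‖ R_L = 6.412 kΩ.
Voltage divider with the loaded lower leg: V_out = 4.47 × 6.412/(16.9 + 6.412) = 4.47 × 0.2750 = 1.229 V.

V_out ≈ 1.23 V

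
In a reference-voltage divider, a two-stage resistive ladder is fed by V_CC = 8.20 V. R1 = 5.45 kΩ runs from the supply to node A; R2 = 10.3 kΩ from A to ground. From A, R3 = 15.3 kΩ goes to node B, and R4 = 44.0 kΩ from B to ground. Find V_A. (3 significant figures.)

Node A sees R2 in parallel with the series input of stage 2, R3 + R4 = 59.30 kΩ.
Effective lower resistance at A: R2 ‖ 59.30 = 8.776 kΩ.
First divider: V_A = V_CC · 8.776/(5.45 + 8.776) = 5.059 V.

V_A ≈ 5.06 V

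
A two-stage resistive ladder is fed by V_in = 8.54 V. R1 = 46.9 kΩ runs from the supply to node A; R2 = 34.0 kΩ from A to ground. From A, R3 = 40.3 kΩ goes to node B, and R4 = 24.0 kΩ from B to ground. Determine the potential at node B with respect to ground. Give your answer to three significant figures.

The second stage (R3 + R4 = 64.30 kΩ) loads node A in parallel with R2.
R2 ‖ (R3+R4) = 22.24 kΩ.
First divider: V_A = V_in · 22.24/(46.9 + 22.24) = 2.747 V.
Stage 2 is unloaded, so V_B = V_A · R4/(R3+R4) = 2.747 × 24.0/64.30 = 1.025 V.

V_B ≈ 1.03 V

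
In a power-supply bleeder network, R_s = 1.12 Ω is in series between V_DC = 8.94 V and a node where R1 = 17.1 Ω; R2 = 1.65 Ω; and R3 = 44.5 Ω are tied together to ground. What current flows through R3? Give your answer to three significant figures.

Parallel bank: R_p = 1/(1/17.1 + 1/1.65 + 1/44.5) = 1.456 Ω.
V_A by voltage divider: V_A = 8.94 × 1.456/(1.12 + 1.456) = 5.052 V.
Branch current I = V_A/R3 = 5.052/44.5 = 0.1135 A.

I ≈ 0.114 A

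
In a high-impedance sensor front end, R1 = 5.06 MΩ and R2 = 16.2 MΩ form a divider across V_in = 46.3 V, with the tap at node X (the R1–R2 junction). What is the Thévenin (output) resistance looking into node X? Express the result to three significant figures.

Zeroing V_in shorts the top of R1 to ground, so R_th = R1 ‖ R2 = 3.856 MΩ.

R_th ≈ 3.86 MΩ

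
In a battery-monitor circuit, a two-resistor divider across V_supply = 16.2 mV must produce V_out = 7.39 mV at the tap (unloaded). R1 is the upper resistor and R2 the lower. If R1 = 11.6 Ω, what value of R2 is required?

R2 ≈ 9.73 Ω

Required fraction k = V_out/V_supply = 0.4562.
Rearranging, R2 = R1·k/(1−k) = 11.6 × 0.8388 = 9.730 Ω.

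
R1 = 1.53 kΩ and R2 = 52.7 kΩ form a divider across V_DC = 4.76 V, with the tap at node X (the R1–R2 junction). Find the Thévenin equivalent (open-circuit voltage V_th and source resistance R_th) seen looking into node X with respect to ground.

Open-circuit (no load on X): V_th = V_DC · R2/(R1 + R2) = 4.76 × 52.7/(1.530 + 52.7) = 4.626 V.
Zeroing V_DC shorts the top of R1 to ground, so R_th = R1 ‖ R2 = 1.487 kΩ.

V_th ≈ 4.63 V, R_th ≈ 1.49 kΩ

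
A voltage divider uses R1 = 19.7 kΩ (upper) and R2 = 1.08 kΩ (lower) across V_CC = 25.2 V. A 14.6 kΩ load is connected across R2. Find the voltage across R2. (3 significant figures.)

V_out ≈ 1.22 V

The load sits in parallel with R2, giving an effective lower resistance R2' = R2·R_L/(R2+R_L) = 1.006 kΩ.
Now apply the divider: V_out = 25.2 × 0.04857 = 1.224 V.
(Unloaded it would be 1.31 V; the load pulls it down.)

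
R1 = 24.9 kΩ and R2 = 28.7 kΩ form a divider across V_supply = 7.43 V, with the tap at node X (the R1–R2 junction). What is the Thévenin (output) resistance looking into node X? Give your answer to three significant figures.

R_th ≈ 13.3 kΩ

Looking into X with the source shorted: R_th = R1·R2/(R1+R2) = 24.90 × 28.7/53.60 = 13.33 kΩ.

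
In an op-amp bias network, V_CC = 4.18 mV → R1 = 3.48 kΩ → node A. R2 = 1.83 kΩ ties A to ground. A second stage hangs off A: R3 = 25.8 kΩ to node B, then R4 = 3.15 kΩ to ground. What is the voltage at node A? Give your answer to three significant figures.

The second stage (R3 + R4 = 28.95 kΩ) loads node A in parallel with R2.
Effective lower resistance at A: R2 ‖ 28.95 = 1.721 kΩ.
First divider: V_A = V_CC · 1.721/(3.48 + 1.721) = 1.383 mV.

V_A ≈ 1.38 mV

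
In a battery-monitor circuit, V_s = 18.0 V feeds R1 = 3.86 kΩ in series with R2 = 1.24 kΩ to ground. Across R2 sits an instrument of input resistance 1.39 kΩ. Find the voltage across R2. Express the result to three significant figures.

V_out ≈ 2.61 V

First combine the lower leg with the load: R2 ‖ R_L = 0.6554 kΩ.
Voltage divider with the loaded lower leg: V_out = 18.0 × 0.6554/(3.86 + 0.6554) = 18.0 × 0.1451 = 2.613 V.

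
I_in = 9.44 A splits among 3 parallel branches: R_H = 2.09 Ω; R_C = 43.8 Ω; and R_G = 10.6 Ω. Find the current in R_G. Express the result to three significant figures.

I ≈ 1.50 A

ΣG = 1/2.09 + 1/43.8 + 1/10.6 = 0.5956.
Current divider: I(R_G) = I_in · G_k/ΣG = 9.44 × (0.09434/0.5956) = 9.44 × 0.1584 = 1.495 A.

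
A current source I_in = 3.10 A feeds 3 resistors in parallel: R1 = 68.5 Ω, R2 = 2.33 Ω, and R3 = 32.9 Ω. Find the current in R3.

ΣG = 1/68.5 + 1/2.33 + 1/32.9 = 0.4742.
R3 takes the fraction G_k/ΣG = 0.03040/0.4742 = 0.06410, so I = 3.10 × 0.06410 = 0.1987 A.

I ≈ 0.199 A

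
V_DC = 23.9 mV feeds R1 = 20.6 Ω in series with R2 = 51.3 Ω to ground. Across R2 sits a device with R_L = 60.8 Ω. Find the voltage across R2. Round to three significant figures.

V_out ≈ 13.7 mV

The load sits in parallel with R2, giving an effective lower resistance R2' = R2·R_L/(R2+R_L) = 27.82 Ω.
Voltage divider with the loaded lower leg: V_out = 23.9 × 27.82/(20.6 + 27.82) = 23.9 × 0.5746 = 13.73 mV.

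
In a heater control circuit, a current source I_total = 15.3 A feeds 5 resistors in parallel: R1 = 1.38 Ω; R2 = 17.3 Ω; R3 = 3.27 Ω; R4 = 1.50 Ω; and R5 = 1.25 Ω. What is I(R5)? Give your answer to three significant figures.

ΣG = 1/1.38 + 1/17.3 + 1/3.27 + 1/1.50 + 1/1.25 = 2.555.
By the current-divider rule, I = I_total · G_k/ΣG = 15.3 × 0.3131 = 4.791 A.

I ≈ 4.79 A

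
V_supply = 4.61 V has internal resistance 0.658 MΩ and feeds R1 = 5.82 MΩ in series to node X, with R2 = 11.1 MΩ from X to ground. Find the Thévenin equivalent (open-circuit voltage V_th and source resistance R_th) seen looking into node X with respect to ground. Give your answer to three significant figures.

V_th ≈ 2.91 V, R_th ≈ 4.09 MΩ

R1' = 0.658 + 5.82 = 6.478 MΩ (source resistance + R1).
Open-circuit (no load on X): V_th = V_supply · R2/(R1' + R2) = 4.61 × 11.1/(6.478 + 11.1) = 2.911 V.
Zeroing V_supply shorts the top of R1' to ground, so R_th = R1' ‖ R2 = 4.091 MΩ.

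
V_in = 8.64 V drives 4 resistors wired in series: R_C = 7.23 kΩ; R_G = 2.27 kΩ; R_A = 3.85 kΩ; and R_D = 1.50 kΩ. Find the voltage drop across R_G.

Series total: ΣR = 7.23 + 2.27 + 3.85 + 1.50 = 14.85 kΩ.
Voltage divider: V = V_in · (2.270 / 14.85) = 8.64 × 0.1529 = 1.321 V.

V ≈ 1.32 V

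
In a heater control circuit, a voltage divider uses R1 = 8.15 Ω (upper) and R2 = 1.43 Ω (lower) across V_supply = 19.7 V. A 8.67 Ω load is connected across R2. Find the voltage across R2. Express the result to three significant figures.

V_out ≈ 2.58 V

The load sits in parallel with R2, giving an effective lower resistance R2' = R2·R_L/(R2+R_L) = 1.228 Ω.
Now apply the divider: V_out = 19.7 × 0.1309 = 2.579 V.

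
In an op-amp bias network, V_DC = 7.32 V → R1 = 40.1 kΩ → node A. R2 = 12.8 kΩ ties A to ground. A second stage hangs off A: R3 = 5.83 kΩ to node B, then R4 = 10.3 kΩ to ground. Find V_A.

The second stage (R3 + R4 = 16.13 kΩ) loads node A in parallel with R2.
Effective lower resistance at A: R2 ‖ 16.13 = 7.137 kΩ.
First divider: V_A = V_DC · 7.137/(40.1 + 7.137) = 1.106 V.

V_A ≈ 1.11 V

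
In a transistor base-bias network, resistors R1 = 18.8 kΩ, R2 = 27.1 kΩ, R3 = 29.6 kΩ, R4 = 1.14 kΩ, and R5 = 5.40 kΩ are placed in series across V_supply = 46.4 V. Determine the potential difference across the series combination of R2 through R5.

ΣR = 18.8 + 27.1 + 29.6 + 1.14 + 5.40 = 82.04 kΩ.
R_{R2..R5} = 27.1 + 29.6 + 1.14 + 5.40 = 63.24 kΩ.
V = V_supply · R/ΣR = 46.4 × 0.7708 = 35.77 V.

V ≈ 35.8 V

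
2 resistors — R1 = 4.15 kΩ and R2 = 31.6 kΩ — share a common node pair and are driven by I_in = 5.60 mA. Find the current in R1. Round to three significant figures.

For two parallel branches, I_k = I_in · (other R)/(sum of R).
So I = 5.60 × 31.6/35.75 = 4.950 mA.

I ≈ 4.95 mA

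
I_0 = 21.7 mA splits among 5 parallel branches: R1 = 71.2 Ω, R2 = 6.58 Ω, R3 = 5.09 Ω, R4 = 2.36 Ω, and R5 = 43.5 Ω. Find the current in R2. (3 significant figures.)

I ≈ 4.08 mA

Total conductance ΣG = 1/71.2 + 1/6.58 + 1/5.09 + 1/2.36 + 1/43.5 = 0.8092 (units of 1/Ω).
R2 takes the fraction G_k/ΣG = 0.1520/0.8092 = 0.1878, so I = 21.7 × 0.1878 = 4.075 mA.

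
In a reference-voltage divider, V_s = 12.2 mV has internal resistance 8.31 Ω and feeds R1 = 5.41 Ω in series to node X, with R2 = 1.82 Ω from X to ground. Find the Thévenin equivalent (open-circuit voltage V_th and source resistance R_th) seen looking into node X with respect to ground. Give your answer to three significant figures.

R1' = 8.31 + 5.41 = 13.72 Ω (source resistance + R1).
V_th is the unloaded tap voltage: V_s · R2/(R1'+R2) = 12.2 × 0.1171 = 1.429 mV.
With V_s suppressed (replaced by a short), R_th = R1' ‖ R2 = (13.72 × 1.82)/(13.72 + 1.82) = 1.607 Ω.

V_th ≈ 1.43 mV, R_th ≈ 1.61 Ω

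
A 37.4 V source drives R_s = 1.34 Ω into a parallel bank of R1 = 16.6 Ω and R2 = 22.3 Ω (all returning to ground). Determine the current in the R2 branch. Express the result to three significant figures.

Combine the parallel branches: R_p = (1/16.6 + 1/22.3)⁻¹ = 9.516 Ω.
V_A = 37.4 × 9.516/10.86 = 32.78 V.
I(R2) = V_A / R2 = 32.78/22.3 = 1.470 A.
(Equivalently: I_total = 3.445 A, then current-divider fraction G_k/ΣG = 0.4267.)

I ≈ 1.47 A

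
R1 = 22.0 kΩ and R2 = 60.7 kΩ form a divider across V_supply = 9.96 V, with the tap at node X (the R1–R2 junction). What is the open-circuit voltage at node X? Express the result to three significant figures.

With X open, the divider is unloaded: V_th = 9.96 × 60.7/82.70 = 7.310 V.

V_th ≈ 7.31 V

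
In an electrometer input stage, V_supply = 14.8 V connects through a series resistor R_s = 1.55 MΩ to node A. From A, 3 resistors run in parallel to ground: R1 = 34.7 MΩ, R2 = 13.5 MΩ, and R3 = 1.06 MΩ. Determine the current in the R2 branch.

Equivalent of the parallel group: R_p = 0.9558 MΩ.
V_A = 14.8 × 0.9558/2.506 = 5.645 V.
I(R2) = V_A / R2 = 5.645/13.5 = 0.4182 µA.

I ≈ 0.418 µA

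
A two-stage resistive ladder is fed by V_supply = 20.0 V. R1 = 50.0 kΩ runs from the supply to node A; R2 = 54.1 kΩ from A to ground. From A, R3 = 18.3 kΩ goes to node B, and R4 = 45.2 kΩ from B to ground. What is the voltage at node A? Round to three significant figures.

V_A ≈ 7.38 V

Looking into the second stage from A: R3 + R4 = 63.50 kΩ appears in parallel with R2.
Effective lower resistance at A: R2 ‖ 63.50 = 29.21 kΩ.
First divider: V_A = V_supply · 29.21/(50.0 + 29.21) = 7.376 V.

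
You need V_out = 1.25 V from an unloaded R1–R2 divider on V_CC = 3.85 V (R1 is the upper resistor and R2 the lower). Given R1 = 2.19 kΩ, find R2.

R2 ≈ 1.05 kΩ

V_out/V_CC = R2/(R1+R2) = 0.3247.
Rearranging, R2 = R1·k/(1−k) = 2.19 × 0.4808 = 1.053 kΩ.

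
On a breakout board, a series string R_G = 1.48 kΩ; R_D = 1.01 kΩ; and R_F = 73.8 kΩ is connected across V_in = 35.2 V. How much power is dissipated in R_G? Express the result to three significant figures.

P ≈ 0.315 mW

ΣR = 76.29 kΩ → I = 35.2/76.29 = 0.4614 mA.
P = I²R = 0.2129 × 1.48 = 0.3151 mW.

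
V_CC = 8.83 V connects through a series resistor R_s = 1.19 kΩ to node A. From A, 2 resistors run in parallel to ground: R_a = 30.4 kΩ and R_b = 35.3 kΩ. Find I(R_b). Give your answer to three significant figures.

Combine the parallel branches: R_p = (1/30.4 + 1/35.3)⁻¹ = 16.33 kΩ.
V_A by voltage divider: V_A = 8.83 × 16.33/(1.19 + 16.33) = 8.230 V.
I(R_b) = V_A / R_b = 8.230/35.3 = 0.2332 mA.

I ≈ 0.233 mA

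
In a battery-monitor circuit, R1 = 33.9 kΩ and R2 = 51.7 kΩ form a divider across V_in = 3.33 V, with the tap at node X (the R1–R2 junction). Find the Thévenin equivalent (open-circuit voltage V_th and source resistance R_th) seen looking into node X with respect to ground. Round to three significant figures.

Open-circuit (no load on X): V_th = V_in · R2/(R1 + R2) = 3.33 × 51.7/(33.90 + 51.7) = 2.011 V.
Zeroing V_in shorts the top of R1 to ground, so R_th = R1 ‖ R2 = 20.47 kΩ.

V_th ≈ 2.01 V, R_th ≈ 20.5 kΩ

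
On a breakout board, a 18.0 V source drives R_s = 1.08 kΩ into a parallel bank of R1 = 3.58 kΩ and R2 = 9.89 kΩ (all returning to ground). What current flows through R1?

I ≈ 3.56 mA

Combine the parallel branches: R_p = (1/3.58 + 1/9.89)⁻¹ = 2.629 kΩ.
V_A = 18.0 × 2.629/3.709 = 12.76 V.
I(R1) = V_A / R1 = 12.76/3.58 = 3.564 mA.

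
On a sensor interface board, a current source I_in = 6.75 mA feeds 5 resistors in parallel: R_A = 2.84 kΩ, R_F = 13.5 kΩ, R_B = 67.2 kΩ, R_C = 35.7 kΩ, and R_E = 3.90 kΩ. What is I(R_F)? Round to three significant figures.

Conductances: ΣG = 1/2.84 + 1/13.5 + 1/67.2 + 1/35.7 + 1/3.90 = 0.7255 (1/kΩ).
R_F takes the fraction G_k/ΣG = 0.07407/0.7255 = 0.1021, so I = 6.75 × 0.1021 = 0.6892 mA.

I ≈ 0.689 mA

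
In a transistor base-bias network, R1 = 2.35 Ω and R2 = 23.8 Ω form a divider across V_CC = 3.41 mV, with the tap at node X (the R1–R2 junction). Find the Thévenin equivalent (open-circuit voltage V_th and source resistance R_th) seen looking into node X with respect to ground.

V_th ≈ 3.10 mV, R_th ≈ 2.14 Ω

V_th is the unloaded tap voltage: V_CC · R2/(R1+R2) = 3.41 × 0.9101 = 3.104 mV.
Zeroing V_CC shorts the top of R1 to ground, so R_th = R1 ‖ R2 = 2.139 Ω.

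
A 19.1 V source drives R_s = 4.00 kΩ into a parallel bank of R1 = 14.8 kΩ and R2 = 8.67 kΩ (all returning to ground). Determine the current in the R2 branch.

Equivalent of the parallel group: R_p = 5.467 kΩ.
V_A by voltage divider: V_A = 19.1 × 5.467/(4.00 + 5.467) = 11.03 V.
I(R2) = V_A / R2 = 11.03/8.67 = 1.272 mA.
(Equivalently: I_total = 2.017 mA, then current-divider fraction G_k/ΣG = 0.6306.)

I ≈ 1.27 mA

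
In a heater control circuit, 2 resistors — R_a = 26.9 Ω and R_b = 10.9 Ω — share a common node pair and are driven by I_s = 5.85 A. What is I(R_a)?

I ≈ 1.69 A

For two parallel branches, I_k = I_s · (other R)/(sum of R).
I(R_a) = 5.85 × 10.9/(26.9 + 10.9) = 5.85 × 0.2884 = 1.687 A.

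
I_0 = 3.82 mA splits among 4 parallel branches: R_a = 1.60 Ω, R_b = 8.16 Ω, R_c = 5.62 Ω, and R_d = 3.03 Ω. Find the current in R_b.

I ≈ 0.373 mA

Total conductance ΣG = 1/1.60 + 1/8.16 + 1/5.62 + 1/3.03 = 1.256 (units of 1/Ω).
By the current-divider rule, I = I_0 · G_k/ΣG = 3.82 × 0.09761 = 0.3729 mA.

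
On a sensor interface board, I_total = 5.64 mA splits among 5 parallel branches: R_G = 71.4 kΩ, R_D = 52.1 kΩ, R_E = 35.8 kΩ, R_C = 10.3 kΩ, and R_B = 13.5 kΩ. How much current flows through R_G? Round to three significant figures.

ΣG = 1/71.4 + 1/52.1 + 1/35.8 + 1/10.3 + 1/13.5 = 0.2323.
Current divider: I(R_G) = I_total · G_k/ΣG = 5.64 × (0.01401/0.2323) = 5.64 × 0.06029 = 0.3401 mA.

I ≈ 0.340 mA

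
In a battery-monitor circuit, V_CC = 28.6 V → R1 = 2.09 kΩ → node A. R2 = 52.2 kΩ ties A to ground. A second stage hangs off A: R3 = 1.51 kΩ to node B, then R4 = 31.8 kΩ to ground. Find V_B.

The second stage (R3 + R4 = 33.31 kΩ) loads node A in parallel with R2.
R2 ‖ (R3+R4) = 20.33 kΩ.
So V_A = 28.6 × 0.9068 = 25.93 V.
Stage 2 is unloaded, so V_B = V_A · R4/(R3+R4) = 25.93 × 31.8/33.31 = 24.76 V.

V_B ≈ 24.8 V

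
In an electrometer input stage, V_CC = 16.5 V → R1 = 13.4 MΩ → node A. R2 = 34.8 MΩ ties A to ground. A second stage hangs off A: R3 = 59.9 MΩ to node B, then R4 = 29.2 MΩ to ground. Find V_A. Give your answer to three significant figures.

The second stage (R3 + R4 = 89.10 MΩ) loads node A in parallel with R2.
Effective lower resistance at A: R2 ‖ 89.10 = 25.03 MΩ.
So V_A = 16.5 × 0.6513 = 10.75 V.

V_A ≈ 10.7 V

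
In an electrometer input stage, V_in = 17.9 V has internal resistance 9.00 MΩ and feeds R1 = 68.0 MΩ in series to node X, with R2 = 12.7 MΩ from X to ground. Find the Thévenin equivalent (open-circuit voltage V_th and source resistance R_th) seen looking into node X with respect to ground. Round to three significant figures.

R1' = 9.00 + 68.0 = 77.00 MΩ (source resistance + R1).
Open-circuit (no load on X): V_th = V_in · R2/(R1' + R2) = 17.9 × 12.7/(77.00 + 12.7) = 2.534 V.
Looking into X with the source shorted: R_th = R1'·R2/(R1'+R2) = 77.00 × 12.7/89.70 = 10.90 MΩ.

V_th ≈ 2.53 V, R_th ≈ 10.9 MΩ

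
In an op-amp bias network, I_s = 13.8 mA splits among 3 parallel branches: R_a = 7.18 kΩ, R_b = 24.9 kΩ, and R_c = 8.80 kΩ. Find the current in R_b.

I ≈ 1.89 mA

Total conductance ΣG = 1/7.18 + 1/24.9 + 1/8.80 = 0.2931 (units of 1/kΩ).
By the current-divider rule, I = I_s · G_k/ΣG = 13.8 × 0.1370 = 1.891 mA.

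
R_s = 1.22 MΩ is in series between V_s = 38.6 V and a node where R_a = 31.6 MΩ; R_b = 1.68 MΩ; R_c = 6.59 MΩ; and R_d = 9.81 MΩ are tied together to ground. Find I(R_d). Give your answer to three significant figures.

Parallel bank: R_p = 1/(1/31.6 + 1/1.68 + 1/6.59 + 1/9.81) = 1.136 MΩ.
V_A by voltage divider: V_A = 38.6 × 1.136/(1.22 + 1.136) = 18.61 V.
I(R_d) = V_A / R_d = 18.61/9.81 = 1.897 µA.
(Equivalently: I_total = 16.39 µA, then current-divider fraction G_k/ΣG = 0.1158.)

I ≈ 1.90 µA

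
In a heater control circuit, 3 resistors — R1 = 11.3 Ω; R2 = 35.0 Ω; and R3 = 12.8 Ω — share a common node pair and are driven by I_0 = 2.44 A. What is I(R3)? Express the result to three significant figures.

ΣG = 1/11.3 + 1/35.0 + 1/12.8 = 0.1952.
By the current-divider rule, I = I_0 · G_k/ΣG = 2.44 × 0.4002 = 0.9766 A.

I ≈ 0.977 A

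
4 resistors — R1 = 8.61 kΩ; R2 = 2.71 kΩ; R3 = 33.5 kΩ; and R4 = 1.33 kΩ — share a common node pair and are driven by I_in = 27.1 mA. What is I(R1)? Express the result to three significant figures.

I ≈ 2.48 mA

ΣG = 1/8.61 + 1/2.71 + 1/33.5 + 1/1.33 = 1.267.
By the current-divider rule, I = I_in · G_k/ΣG = 27.1 × 0.09168 = 2.484 mA.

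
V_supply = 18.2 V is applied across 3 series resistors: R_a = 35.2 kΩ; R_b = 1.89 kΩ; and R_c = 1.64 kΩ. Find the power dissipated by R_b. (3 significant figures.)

The common current is I = 18.2/38.73 = 0.4699 mA.
V(R_b) = I·R = 0.8881 V; P = V·I = 0.8881 × 0.4699 = 0.4174 mW.

P ≈ 0.417 mW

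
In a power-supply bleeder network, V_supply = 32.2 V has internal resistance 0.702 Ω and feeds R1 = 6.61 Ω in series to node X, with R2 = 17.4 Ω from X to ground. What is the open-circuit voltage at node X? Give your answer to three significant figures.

R1' = 0.702 + 6.61 = 7.312 Ω (source resistance + R1).
Open-circuit (no load on X): V_th = V_supply · R2/(R1' + R2) = 32.2 × 17.4/(7.312 + 17.4) = 22.67 V.

V_th ≈ 22.7 V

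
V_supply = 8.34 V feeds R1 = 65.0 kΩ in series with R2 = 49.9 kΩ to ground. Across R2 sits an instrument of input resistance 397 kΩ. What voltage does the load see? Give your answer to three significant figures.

The load sits in parallel with R2, giving an effective lower resistance R2' = R2·R_L/(R2+R_L) = 44.33 kΩ.
Then V_out = V_supply · R2'/(R1 + R2') = 8.34 × 44.33/109.3 = 3.382 V.
(Unloaded it would be 3.62 V; the load pulls it down.)

V_out ≈ 3.38 V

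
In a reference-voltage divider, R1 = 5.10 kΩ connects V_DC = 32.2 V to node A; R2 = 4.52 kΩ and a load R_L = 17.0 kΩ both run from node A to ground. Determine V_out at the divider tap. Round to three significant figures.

V_out ≈ 13.3 V

R2 ‖ R_L = (4.52 × 17.0)/(4.52 + 17.0) = 3.571 kΩ.
Now apply the divider: V_out = 32.2 × 0.4118 = 13.26 V.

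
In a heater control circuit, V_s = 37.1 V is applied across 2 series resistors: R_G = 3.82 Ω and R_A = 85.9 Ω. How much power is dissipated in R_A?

The common current is I = 37.1/89.72 = 0.4135 A.
P(R_A) = I²·R_A = (0.4135)² × 85.9 = 14.69 W.

P ≈ 14.7 W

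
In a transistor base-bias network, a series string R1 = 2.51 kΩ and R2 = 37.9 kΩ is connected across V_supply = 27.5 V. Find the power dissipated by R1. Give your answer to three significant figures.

P ≈ 1.16 mW

The common current is I = 27.5/40.41 = 0.6805 mA.
V(R1) = I·R = 1.708 V; P = V·I = 1.708 × 0.6805 = 1.162 mW.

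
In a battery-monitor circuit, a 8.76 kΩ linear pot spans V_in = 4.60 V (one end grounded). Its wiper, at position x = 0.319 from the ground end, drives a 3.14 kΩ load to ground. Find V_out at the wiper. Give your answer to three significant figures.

V_out ≈ 0.914 V

The pot divides into 5.966 kΩ above the wiper and 2.794 kΩ below.
R_L loads the lower segment: effective lower R = 1.479 kΩ.
Then V_out = V_in · 1.479/(5.966 + 1.479) = 0.9137 V.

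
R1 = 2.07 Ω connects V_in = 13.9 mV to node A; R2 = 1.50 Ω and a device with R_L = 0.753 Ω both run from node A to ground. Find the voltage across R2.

V_out ≈ 2.71 mV

R2 ‖ R_L = (1.50 × 0.753)/(1.50 + 0.753) = 0.5013 Ω.
Voltage divider with the loaded lower leg: V_out = 13.9 × 0.5013/(2.07 + 0.5013) = 13.9 × 0.1950 = 2.710 mV.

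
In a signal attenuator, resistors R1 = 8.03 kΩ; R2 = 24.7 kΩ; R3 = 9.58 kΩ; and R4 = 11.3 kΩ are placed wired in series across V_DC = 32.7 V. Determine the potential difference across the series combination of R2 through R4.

ΣR = 8.03 + 24.7 + 9.58 + 11.3 = 53.61 kΩ.
R_{R2..R4} = 24.7 + 9.58 + 11.3 = 45.58 kΩ.
Voltage divider: V = V_DC · (45.58 / 53.61) = 32.7 × 0.8502 = 27.80 V.

V ≈ 27.8 V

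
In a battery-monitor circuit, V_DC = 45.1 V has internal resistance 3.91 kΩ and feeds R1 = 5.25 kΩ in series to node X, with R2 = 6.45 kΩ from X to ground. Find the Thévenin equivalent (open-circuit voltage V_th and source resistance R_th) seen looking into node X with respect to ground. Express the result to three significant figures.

V_th ≈ 18.6 V, R_th ≈ 3.78 kΩ

R1' = 3.91 + 5.25 = 9.160 kΩ (source resistance + R1).
With X open, the divider is unloaded: V_th = 45.1 × 6.45/15.61 = 18.64 V.
Zeroing V_DC shorts the top of R1' to ground, so R_th = R1' ‖ R2 = 3.785 kΩ.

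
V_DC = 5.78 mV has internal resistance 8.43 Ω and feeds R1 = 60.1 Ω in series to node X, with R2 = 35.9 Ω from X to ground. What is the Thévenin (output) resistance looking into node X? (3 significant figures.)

R_th ≈ 23.6 Ω

R1' = 8.43 + 60.1 = 68.53 Ω (source resistance + R1).
Zeroing V_DC shorts the top of R1' to ground, so R_th = R1' ‖ R2 = 23.56 Ω.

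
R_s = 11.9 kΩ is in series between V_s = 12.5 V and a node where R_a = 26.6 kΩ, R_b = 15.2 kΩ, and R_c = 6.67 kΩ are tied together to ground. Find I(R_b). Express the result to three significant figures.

Parallel bank: R_p = 1/(1/26.6 + 1/15.2 + 1/6.67) = 3.948 kΩ.
V_A by voltage divider: V_A = 12.5 × 3.948/(11.9 + 3.948) = 3.114 V.
I(R_b) = V_A / R_b = 3.114/15.2 = 0.2049 mA.

I ≈ 0.205 mA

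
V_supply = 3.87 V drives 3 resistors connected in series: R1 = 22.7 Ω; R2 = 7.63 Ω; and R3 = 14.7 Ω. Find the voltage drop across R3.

Total series resistance ΣR = 22.7 + 7.63 + 14.7 = 45.03 Ω.
By the voltage-divider rule, V = 3.87 × 14.70/45.03 = 1.263 V.

V ≈ 1.26 V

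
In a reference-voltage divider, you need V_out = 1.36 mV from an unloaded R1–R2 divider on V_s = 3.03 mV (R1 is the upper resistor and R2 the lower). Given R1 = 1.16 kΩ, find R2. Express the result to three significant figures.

R2 ≈ 0.945 kΩ

Required fraction k = V_out/V_s = 0.4488.
R2 = R1 · 0.4488/(1 − 0.4488) = 0.9447 kΩ.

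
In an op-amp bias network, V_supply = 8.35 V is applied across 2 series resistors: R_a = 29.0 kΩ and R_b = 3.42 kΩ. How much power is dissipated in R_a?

ΣR = 32.42 kΩ → I = 8.35/32.42 = 0.2576 mA.
V(R_a) = I·R = 7.469 V; P = V·I = 7.469 × 0.2576 = 1.924 mW.

P ≈ 1.92 mW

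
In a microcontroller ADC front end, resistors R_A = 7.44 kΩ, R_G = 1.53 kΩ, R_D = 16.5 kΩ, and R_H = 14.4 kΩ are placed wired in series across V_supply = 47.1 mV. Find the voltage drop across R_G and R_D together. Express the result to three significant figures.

V ≈ 21.3 mV

Series total: ΣR = 7.44 + 1.53 + 16.5 + 14.4 = 39.87 kΩ.
R_{R_G..R_D} = 1.53 + 16.5 = 18.03 kΩ.
V = V_supply · R/ΣR = 47.1 × 0.4522 = 21.30 mV.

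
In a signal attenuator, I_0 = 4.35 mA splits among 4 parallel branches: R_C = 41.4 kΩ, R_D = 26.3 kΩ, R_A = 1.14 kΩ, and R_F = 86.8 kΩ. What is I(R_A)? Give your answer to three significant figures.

Total conductance ΣG = 1/41.4 + 1/26.3 + 1/1.14 + 1/86.8 = 0.9509 (units of 1/kΩ).
R_A takes the fraction G_k/ΣG = 0.8772/0.9509 = 0.9225, so I = 4.35 × 0.9225 = 4.013 mA.

I ≈ 4.01 mA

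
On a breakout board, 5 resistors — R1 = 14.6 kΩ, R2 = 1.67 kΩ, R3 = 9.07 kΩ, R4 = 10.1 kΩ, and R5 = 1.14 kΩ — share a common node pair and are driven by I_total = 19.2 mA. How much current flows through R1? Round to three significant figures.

I ≈ 0.750 mA

Total conductance ΣG = 1/14.6 + 1/1.67 + 1/9.07 + 1/10.1 + 1/1.14 = 1.754 (units of 1/kΩ).
R1 takes the fraction G_k/ΣG = 0.06849/1.754 = 0.03906, so I = 19.2 × 0.03906 = 0.7499 mA.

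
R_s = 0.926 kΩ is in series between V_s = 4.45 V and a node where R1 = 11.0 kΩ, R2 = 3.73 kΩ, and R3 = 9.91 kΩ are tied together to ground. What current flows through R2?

I ≈ 0.837 mA

Equivalent of the parallel group: R_p = 2.174 kΩ.
Node voltage V_A = V_s · R_p/(R_s + R_p) = 4.45 × 0.7013 = 3.121 V.
Branch current I = V_A/R2 = 3.121/3.73 = 0.8367 mA.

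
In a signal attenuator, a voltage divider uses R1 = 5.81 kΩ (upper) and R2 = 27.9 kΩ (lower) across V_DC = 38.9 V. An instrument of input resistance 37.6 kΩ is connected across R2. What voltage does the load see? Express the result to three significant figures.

V_out ≈ 28.5 V

First combine the lower leg with the load: R2 ‖ R_L = 16.02 kΩ.
Voltage divider with the loaded lower leg: V_out = 38.9 × 16.02/(5.81 + 16.02) = 38.9 × 0.7338 = 28.54 V.
(Unloaded it would be 32.2 V; the load pulls it down.)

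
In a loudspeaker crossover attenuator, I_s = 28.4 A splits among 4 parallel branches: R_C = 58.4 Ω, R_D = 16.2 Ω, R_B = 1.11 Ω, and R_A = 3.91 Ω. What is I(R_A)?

I ≈ 5.88 A

ΣG = 1/58.4 + 1/16.2 + 1/1.11 + 1/3.91 = 1.236.
By the current-divider rule, I = I_s · G_k/ΣG = 28.4 × 0.2070 = 5.879 A.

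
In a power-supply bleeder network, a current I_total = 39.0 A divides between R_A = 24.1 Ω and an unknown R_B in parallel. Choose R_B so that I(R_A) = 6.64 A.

R_B ≈ 4.95 Ω

The fraction through R_A equals R_B/(R_A+R_B).
With f = 0.1703, R_B = R_A · f/(1−f) = 24.1 × 0.2052 = 4.945 Ω.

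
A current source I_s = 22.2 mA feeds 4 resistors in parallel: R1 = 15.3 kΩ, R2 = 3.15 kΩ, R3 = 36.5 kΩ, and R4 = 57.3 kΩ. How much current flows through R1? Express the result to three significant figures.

Total conductance ΣG = 1/15.3 + 1/3.15 + 1/36.5 + 1/57.3 = 0.4277 (units of 1/kΩ).
Current divider: I(R1) = I_s · G_k/ΣG = 22.2 × (0.06536/0.4277) = 22.2 × 0.1528 = 3.393 mA.

I ≈ 3.39 mA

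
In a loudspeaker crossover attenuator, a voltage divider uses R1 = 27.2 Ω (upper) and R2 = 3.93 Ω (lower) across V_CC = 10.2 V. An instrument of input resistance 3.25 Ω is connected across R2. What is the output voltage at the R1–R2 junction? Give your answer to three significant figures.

The load sits in parallel with R2, giving an effective lower resistance R2' = R2·R_L/(R2+R_L) = 1.779 Ω.
Then V_out = V_CC · R2'/(R1 + R2') = 10.2 × 1.779/28.98 = 0.6261 V.
(Unloaded it would be 1.29 V; the load pulls it down.)

V_out ≈ 0.626 V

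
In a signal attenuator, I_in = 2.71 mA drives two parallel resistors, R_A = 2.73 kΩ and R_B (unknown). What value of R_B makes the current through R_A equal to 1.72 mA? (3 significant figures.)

In a two-way split, I_A/I_in = R_B/(R_A + R_B).
With f = 0.6347, R_B = R_A · f/(1−f) = 2.73 × 1.737 = 4.743 kΩ.

R_B ≈ 4.74 kΩ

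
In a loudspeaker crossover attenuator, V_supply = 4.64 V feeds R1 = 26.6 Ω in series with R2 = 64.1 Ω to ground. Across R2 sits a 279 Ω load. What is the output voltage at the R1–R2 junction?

First combine the lower leg with the load: R2 ‖ R_L = 52.12 Ω.
Then V_out = V_supply · R2'/(R1 + R2') = 4.64 × 52.12/78.72 = 3.072 V.

V_out ≈ 3.07 V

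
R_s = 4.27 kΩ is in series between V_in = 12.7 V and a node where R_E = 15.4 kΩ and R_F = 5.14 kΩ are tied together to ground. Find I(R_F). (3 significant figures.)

Equivalent of the parallel group: R_p = 3.854 kΩ.
Node voltage V_A = V_in · R_p/(R_s + R_p) = 12.7 × 0.4744 = 6.025 V.
Branch current I = V_A/R_F = 6.025/5.14 = 1.172 mA.

I ≈ 1.17 mA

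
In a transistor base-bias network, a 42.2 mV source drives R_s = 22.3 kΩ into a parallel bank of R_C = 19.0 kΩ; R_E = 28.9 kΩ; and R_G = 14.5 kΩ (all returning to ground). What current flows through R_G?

I ≈ 0.649 µA

Combine the parallel branches: R_p = (1/19.0 + 1/28.9 + 1/14.5)⁻¹ = 6.402 kΩ.
Node voltage V_A = V_s · R_p/(R_s + R_p) = 42.2 × 0.2231 = 9.413 mV.
Branch current I = V_A/R_G = 9.413/14.5 = 0.6492 µA.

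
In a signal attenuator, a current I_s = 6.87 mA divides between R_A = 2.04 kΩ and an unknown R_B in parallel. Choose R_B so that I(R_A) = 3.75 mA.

The fraction through R_A equals R_B/(R_A+R_B).
With f = 0.5459, R_B = R_A · f/(1−f) = 2.04 × 1.202 = 2.452 kΩ.

R_B ≈ 2.45 kΩ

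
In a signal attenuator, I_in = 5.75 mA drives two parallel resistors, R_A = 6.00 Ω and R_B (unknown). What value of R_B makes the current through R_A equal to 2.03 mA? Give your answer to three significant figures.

R_B ≈ 3.27 Ω

Two-branch current divider: I_A = I_in · R_B/(R_A + R_B).
2.03/5.75 = R_B/(R_A + R_B) → R_B = R_A · (0.3530)/(1 − 0.3530) = 6.00 × 0.5457 = 3.274 Ω.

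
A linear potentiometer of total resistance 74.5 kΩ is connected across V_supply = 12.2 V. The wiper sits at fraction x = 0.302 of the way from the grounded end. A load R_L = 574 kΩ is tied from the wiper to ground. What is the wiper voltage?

V_out ≈ 3.59 V

Lower segment x·R_p = 22.50 kΩ; upper segment (1−x)·R_p = 52.00 kΩ.
(x·R_p) ‖ R_L = 21.65 kΩ.
V_out = 12.2 × 21.65/(52.00 + 21.65) = 3.586 V.
(Unloaded: V_out = x·V_supply = 3.68 V.)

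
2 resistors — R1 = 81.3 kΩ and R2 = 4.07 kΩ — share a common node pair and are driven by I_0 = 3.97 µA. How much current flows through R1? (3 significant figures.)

I ≈ 0.189 µA

For two parallel branches, I_k = I_0 · (other R)/(sum of R).
So I = 3.97 × 4.07/85.37 = 0.1893 µA.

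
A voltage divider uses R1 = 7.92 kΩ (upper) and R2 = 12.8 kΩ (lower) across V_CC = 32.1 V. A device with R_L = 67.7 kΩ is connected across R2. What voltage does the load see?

V_out ≈ 18.5 V

First combine the lower leg with the load: R2 ‖ R_L = 10.76 kΩ.
Voltage divider with the loaded lower leg: V_out = 32.1 × 10.76/(7.92 + 10.76) = 32.1 × 0.5761 = 18.49 V.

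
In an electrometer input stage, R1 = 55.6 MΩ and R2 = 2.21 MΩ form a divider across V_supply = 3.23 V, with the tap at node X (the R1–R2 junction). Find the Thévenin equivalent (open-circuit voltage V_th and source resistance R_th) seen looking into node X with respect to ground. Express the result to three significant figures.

V_th ≈ 0.123 V, R_th ≈ 2.13 MΩ

With X open, the divider is unloaded: V_th = 3.23 × 2.21/57.81 = 0.1235 V.
With V_supply suppressed (replaced by a short), R_th = R1 ‖ R2 = (55.60 × 2.21)/(55.60 + 2.21) = 2.126 MΩ.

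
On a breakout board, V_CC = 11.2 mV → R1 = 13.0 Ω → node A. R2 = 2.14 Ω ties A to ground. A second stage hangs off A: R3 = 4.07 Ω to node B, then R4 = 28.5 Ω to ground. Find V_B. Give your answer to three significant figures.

The second stage (R3 + R4 = 32.57 Ω) loads node A in parallel with R2.
R2 ‖ (R3+R4) = 2.008 Ω.
V_A = 11.2 × 2.008/(13.0 + 2.008) = 1.499 mV.
Stage 2 is unloaded, so V_B = V_A · R4/(R3+R4) = 1.499 × 28.5/32.57 = 1.311 mV.

V_B ≈ 1.31 mV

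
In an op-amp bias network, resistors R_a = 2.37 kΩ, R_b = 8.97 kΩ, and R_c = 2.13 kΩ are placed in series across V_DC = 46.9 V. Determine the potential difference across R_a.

ΣR = 2.37 + 8.97 + 2.13 = 13.47 kΩ.
V = V_DC · R/ΣR = 46.9 × 0.1759 = 8.252 V.

V ≈ 8.25 V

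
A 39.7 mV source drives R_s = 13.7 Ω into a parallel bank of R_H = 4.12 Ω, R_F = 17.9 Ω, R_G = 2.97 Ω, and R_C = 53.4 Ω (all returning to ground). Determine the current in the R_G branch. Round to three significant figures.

Combine the parallel branches: R_p = (1/4.12 + 1/17.9 + 1/2.97 + 1/53.4)⁻¹ = 1.529 Ω.
V_A = 39.7 × 1.529/15.23 = 3.986 mV.
Branch current I = V_A/R_G = 3.986/2.97 = 1.342 mA.

I ≈ 1.34 mA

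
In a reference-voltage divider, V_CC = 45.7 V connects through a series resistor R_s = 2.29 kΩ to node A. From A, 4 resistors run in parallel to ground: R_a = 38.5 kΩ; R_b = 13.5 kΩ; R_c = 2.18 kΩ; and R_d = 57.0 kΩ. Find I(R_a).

Parallel bank: R_p = 1/(1/38.5 + 1/13.5 + 1/2.18 + 1/57.0) = 1.735 kΩ.
V_A = 45.7 × 1.735/4.025 = 19.70 V.
I(R_a) = V_A / R_a = 19.70/38.5 = 0.5117 mA.
(Equivalently: I_total = 11.35 mA, then current-divider fraction G_k/ΣG = 0.04507.)

I ≈ 0.512 mA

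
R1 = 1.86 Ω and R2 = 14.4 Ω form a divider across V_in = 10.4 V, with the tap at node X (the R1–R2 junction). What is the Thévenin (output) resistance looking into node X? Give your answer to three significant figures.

R_th ≈ 1.65 Ω

Zeroing V_in shorts the top of R1 to ground, so R_th = R1 ‖ R2 = 1.647 Ω.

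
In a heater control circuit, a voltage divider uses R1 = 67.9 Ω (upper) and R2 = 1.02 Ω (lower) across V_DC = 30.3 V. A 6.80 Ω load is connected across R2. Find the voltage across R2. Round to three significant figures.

The load sits in parallel with R2, giving an effective lower resistance R2' = R2·R_L/(R2+R_L) = 0.8870 Ω.
Voltage divider with the loaded lower leg: V_out = 30.3 × 0.8870/(67.9 + 0.8870) = 30.3 × 0.01289 = 0.3907 V.
(Unloaded it would be 0.448 V; the load pulls it down.)

V_out ≈ 0.391 V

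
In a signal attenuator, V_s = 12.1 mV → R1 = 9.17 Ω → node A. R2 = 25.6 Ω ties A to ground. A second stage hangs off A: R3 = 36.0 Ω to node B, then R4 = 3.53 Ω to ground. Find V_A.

V_A ≈ 7.61 mV

Node A sees R2 in parallel with the series input of stage 2, R3 + R4 = 39.53 Ω.
R2 ‖ (R3+R4) = 15.54 Ω.
So V_A = 12.1 × 0.6289 = 7.609 mV.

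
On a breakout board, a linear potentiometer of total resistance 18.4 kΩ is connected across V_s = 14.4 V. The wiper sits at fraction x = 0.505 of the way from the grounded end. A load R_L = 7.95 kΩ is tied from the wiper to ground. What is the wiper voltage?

Split the track: R_lower = x·R_p = 9.292 kΩ, R_upper = (1−x)·R_p = 9.108 kΩ.
(x·R_p) ‖ R_L = 4.284 kΩ.
Loaded-divider output: V_out = 14.4 × 0.3199 = 4.607 V.

V_out ≈ 4.61 V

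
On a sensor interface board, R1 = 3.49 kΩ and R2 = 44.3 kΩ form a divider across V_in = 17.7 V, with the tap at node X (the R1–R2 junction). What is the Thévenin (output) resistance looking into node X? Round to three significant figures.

Zeroing V_in shorts the top of R1 to ground, so R_th = R1 ‖ R2 = 3.235 kΩ.

R_th ≈ 3.24 kΩ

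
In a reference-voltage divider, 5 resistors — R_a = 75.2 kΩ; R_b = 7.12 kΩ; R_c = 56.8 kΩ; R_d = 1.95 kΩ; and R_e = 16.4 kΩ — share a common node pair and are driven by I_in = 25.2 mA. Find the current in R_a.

Total conductance ΣG = 1/75.2 + 1/7.12 + 1/56.8 + 1/1.95 + 1/16.4 = 0.7451 (units of 1/kΩ).
R_a takes the fraction G_k/ΣG = 0.01330/0.7451 = 0.01785, so I = 25.2 × 0.01785 = 0.4497 mA.

I ≈ 0.450 mA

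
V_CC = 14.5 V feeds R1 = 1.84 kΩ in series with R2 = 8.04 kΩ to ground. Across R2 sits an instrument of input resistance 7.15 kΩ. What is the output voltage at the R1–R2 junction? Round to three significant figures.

V_out ≈ 9.76 V

First combine the lower leg with the load: R2 ‖ R_L = 3.784 kΩ.
Now apply the divider: V_out = 14.5 × 0.6729 = 9.756 V.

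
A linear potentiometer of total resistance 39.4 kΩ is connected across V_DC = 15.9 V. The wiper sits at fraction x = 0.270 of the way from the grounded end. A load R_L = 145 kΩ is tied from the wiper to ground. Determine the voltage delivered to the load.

Split the track: R_lower = x·R_p = 10.64 kΩ, R_upper = (1−x)·R_p = 28.76 kΩ.
Lower segment in parallel with the load: 10.64 ‖ 145 = 9.911 kΩ.
Loaded-divider output: V_out = 15.9 × 0.2563 = 4.075 V.
(Unloaded: V_out = x·V_DC = 4.29 V.)

V_out ≈ 4.07 V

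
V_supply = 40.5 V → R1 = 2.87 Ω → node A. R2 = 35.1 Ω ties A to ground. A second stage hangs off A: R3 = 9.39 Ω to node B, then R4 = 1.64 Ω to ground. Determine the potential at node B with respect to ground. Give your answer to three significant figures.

The second stage (R3 + R4 = 11.03 Ω) loads node A in parallel with R2.
R2 ‖ (R3+R4) = 8.393 Ω.
First divider: V_A = V_supply · 8.393/(2.87 + 8.393) = 30.18 V.
Then the unloaded second divider: V_B = V_A × R4/(R3+R4) = 30.18 × 0.1487 = 4.487 V.

V_B ≈ 4.49 V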